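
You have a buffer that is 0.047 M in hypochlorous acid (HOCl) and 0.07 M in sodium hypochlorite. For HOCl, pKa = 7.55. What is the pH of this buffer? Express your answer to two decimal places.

pH = 7.72

Using pH = pKa + log([base]/[acid]) with [base]/[acid] = 0.07/0.047:
pH = 7.55 + (+0.173) = 7.72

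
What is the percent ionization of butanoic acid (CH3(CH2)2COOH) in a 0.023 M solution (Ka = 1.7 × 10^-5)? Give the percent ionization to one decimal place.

CH3(CH2)2COOH ⇌ CH3(CH2)2COO- + H+; let x = [H+] at equilibrium.
x ≈ √(Ka·C₀) = √(1.7 × 10^-5 × 0.023) = 6.25 × 10^-4 M
Fraction ionized = 6.25 × 10^-4 / 0.023 = 0.0272 → 2.7%

2.7%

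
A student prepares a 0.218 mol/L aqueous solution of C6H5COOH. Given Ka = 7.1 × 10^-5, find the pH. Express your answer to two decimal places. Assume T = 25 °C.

pH = 2.41

C6H5COOH ⇌ C6H5COO- + H+
Let x = [H+] at equilibrium. Ka = x²/(0.218 − x).
Neglecting x in the denominator: x = √(7.1 × 10^-5 × 0.218) = 3.93 × 10^-3 M
(x/C₀ = 1.8% < 5%, so the approximation holds.)
pH = −log(3.93 × 10^-3) = 2.41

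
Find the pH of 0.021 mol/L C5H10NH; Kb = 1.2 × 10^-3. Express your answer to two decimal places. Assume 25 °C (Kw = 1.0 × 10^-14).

pH = 11.65

C5H10NH + H2O ⇌ C5H10NH2+ + OH-
From the ICE table, Kb = x²/(0.021 − x) = 1.2 × 10^-3.
The 5% rule fails; solving x² + Kb·x − Kb·C₀ = 0 exactly:
x = [−0.0012 + √(0.0012² + 0.000101)]/2 = 4.46 × 10^-3 M
pOH = 2.35, so pH = 14.00 − pOH = 11.65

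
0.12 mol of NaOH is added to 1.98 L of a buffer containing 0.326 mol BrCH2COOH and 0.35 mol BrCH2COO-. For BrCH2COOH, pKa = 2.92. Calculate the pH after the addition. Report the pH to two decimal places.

After neutralization: n(BrCH2COOH) = 0.206 mol, n(BrCH2COO-) = 0.47 mol.
Henderson–Hasselbalch with mole ratio 0.47/0.206: pH = 2.92 + (+0.358)

pH = 3.28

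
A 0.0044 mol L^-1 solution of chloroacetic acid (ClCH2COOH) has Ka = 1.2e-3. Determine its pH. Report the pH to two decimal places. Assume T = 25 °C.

ClCH2COOH ⇌ ClCH2COO- + H+
From the ICE table, Ka = [H+]²/(0.0044 − [H+]) = 1.2 × 10^-3.
Here C₀/Ka ≈ 3.67, so the small-[H+] approximation fails. Use the quadratic:
[H+] = (−Ka + √(Ka² + 4·Ka·C₀))/2 = 1.77 × 10^-3 M
pH = −log(1.77 × 10^-3) = 2.75

pH = 2.75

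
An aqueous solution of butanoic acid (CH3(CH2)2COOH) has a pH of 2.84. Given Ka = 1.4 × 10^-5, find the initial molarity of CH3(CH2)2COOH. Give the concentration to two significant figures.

[H+] = 10^(-2.84) = 1.45 × 10^-3 M = x
Ka = x²/(C₀ − x) ⇒ C₀ = x + x²/Ka
C₀ = 1.45 × 10^-3 + (1.45 × 10^-3)²/(1.4 × 10^-5) = 1.52 × 10^-1 M

C₀ = 1.5 × 10^-1 M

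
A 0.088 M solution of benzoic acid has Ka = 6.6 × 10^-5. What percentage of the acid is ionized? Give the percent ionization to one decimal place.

2.7%

C6H5COOH ⇌ C6H5COO- + H+; let x = [H+] at equilibrium.
x ≈ √(Ka·C₀) = √(6.6 × 10^-5 × 0.088) = 2.41 × 10^-3 M
% ionization = x/C₀ × 100% = 2.41 × 10^-3/0.088 × 100% = 2.7%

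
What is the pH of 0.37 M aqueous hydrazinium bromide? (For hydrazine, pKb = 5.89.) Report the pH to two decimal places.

N2H5+ is the conjugate acid of the weak base N2H4.
Kb = 10^(−5.89) = 1.29 × 10^-6
Ka = Kw/Kb = 1.0×10^-14 / 1.29 × 10^-6 = 7.75 × 10^-9
Let x = [H+] at equilibrium. Ka = x²/(0.37 − x).
Since Ka ≪ C₀, x ≈ √(Ka·C₀) = 5.35 × 10^-5 M.
pH = −log(5.35 × 10^-5) = 4.27

pH = 4.27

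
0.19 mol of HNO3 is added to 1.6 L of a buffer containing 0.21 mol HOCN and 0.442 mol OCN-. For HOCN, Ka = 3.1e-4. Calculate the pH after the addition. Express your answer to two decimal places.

pH = 3.31

Added H+ converts OCN- to HOCN: HOCN → 0.4 mol, OCN- → 0.252 mol.
pKa = −log(3.1 × 10^-4) = 3.509
Henderson–Hasselbalch with mole ratio 0.252/0.4: pH = 3.509 + (-0.201)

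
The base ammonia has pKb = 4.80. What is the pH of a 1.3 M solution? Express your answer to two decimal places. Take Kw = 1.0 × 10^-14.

pH = 11.66

NH3 + H2O ⇌ NH4+ + OH-
Kb = 10^(−4.80) = 1.58 × 10^-5
Kb = [OH-]²/(1.3 − [OH-]) = 1.58 × 10^-5
Assume [OH-] ≪ 1.3: [OH-] ≈ √(1.58 × 10^-5 × 1.3) = 4.53 × 10^-3 M
pOH = −log(4.53 × 10^-3) = 2.34; pH = 14.00 − 2.34 = 11.66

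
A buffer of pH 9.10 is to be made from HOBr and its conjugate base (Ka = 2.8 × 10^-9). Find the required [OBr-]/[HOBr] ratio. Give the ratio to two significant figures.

ratio = 3.5

pKa = -log(2.8 × 10^-9) = 8.553
pH = pKa + log(r) ⇒ log(r) = 9.10 − 8.553 = +0.547
r = [OBr-]/[HOBr] = 10^(+0.547) = 3.52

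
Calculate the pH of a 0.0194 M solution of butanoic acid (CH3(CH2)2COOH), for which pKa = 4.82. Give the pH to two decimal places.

pH = 3.27

CH3(CH2)2COOH ⇌ CH3(CH2)2COO- + H+
Ka = 10^(−4.82) = 1.51 × 10^-5
Ka = x²/(0.0194 − x) = 1.51 × 10^-5
Neglecting x in the denominator: x = √(1.51 × 10^-5 × 0.0194) = 5.41 × 10^-4 M
(x/C₀ = 2.8% < 5%, so the approximation holds.)
pH = −log(5.41 × 10^-4) = 3.27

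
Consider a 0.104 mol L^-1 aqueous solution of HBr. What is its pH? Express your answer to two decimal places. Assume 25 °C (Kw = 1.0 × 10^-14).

HBr is a strong acid and dissociates completely, so [H+] = 0.104 M.
pH = -log(0.104) = 0.98

pH = 0.98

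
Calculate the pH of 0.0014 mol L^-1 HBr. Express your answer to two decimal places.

HBr is a strong acid and dissociates completely, so [H+] = 0.0014 M.
pH = -log(0.0014) = 2.85

pH = 2.85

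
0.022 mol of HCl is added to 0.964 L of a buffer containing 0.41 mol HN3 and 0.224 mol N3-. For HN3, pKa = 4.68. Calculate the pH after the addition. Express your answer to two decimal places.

pH = 4.35

Added H+ converts N3- to HN3: HN3 → 0.432 mol, N3- → 0.202 mol.
Henderson–Hasselbalch with mole ratio 0.202/0.432: pH = 4.68 + (-0.330)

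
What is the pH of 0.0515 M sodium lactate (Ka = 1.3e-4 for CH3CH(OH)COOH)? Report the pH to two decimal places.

CH3CH(OH)COO- is the conjugate base of the weak acid CH3CH(OH)COOH.
Kb = Kw/Ka = 1.0×10^-14 / 1.3 × 10^-4 = 7.69 × 10^-11
Let x = [OH-] at equilibrium. Kb = x²/(0.0515 − x).
Since Kb ≪ C₀, x ≈ √(Kb·C₀) = 1.99 × 10^-6 M.
pOH = −log(1.99 × 10^-6) = 5.70; pH = 14.00 − 5.70 = 8.30

pH = 8.30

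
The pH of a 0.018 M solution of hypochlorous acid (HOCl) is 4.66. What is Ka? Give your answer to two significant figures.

[H+] = 10^(-4.66) = 2.19 × 10^-5 M
At equilibrium [HA] = 0.018 − 2.19 × 10^-5 = 1.80 × 10^-2 M
Ka = [H+][A-]/[HA] = (2.19 × 10^-5)² / 1.80 × 10^-2 = 2.7 × 10^-8

Ka = 2.7 × 10^-8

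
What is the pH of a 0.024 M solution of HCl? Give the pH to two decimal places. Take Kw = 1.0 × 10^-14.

HCl is a strong acid and dissociates completely, so [H+] = 0.024 M.
pH = -log(0.024) = 1.62

pH = 1.62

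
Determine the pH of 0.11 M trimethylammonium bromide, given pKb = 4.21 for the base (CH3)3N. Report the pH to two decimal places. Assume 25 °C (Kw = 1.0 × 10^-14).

(CH3)3NH+ is the conjugate acid of the weak base (CH3)3N.
Kb = 10^(−4.21) = 6.17 × 10^-5
Ka = Kw/Kb = 1.0×10^-14 / 6.17 × 10^-5 = 1.62 × 10^-10
From the ICE table, Ka = [H+]²/(0.11 − [H+]) = 1.62 × 10^-10.
Since Ka ≪ C₀, [H+] ≈ √(Ka·C₀) = 4.22 × 10^-6 M.
pH = −log[H+] = −log(4.22 × 10^-6) = 5.37

pH = 5.37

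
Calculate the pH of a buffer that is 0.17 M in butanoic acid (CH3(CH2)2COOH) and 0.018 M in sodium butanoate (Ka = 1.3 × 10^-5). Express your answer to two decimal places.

pH = 3.91

pKa = −log(1.3 × 10^-5) = 4.886
Henderson–Hasselbalch: pH = pKa + log([CH3(CH2)2COO-]/[CH3(CH2)2COOH]) = 4.886 + log(0.018/0.17)
pH = 4.886 + (-0.975) = 3.91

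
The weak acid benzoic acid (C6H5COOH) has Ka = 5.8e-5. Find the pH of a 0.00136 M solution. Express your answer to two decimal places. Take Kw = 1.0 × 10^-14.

pH = 3.60

C6H5COOH ⇌ C6H5COO- + H+
From the ICE table, Ka = [H+]²/(0.00136 − [H+]) = 5.8 × 10^-5.
Here C₀/Ka ≈ 23.4, so the small-[H+] approximation fails. Use the quadratic:
[H+] = (−Ka + √(Ka² + 4·Ka·C₀))/2 = 2.53 × 10^-4 M
pH = −log(2.53 × 10^-4) = 3.60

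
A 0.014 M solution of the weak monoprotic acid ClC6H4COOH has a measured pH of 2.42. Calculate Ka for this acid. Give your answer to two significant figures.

Ka = 1.4 × 10^-3

[H+] = 10^(-2.42) = 3.80 × 10^-3 M
At equilibrium [HA] = 0.014 − 3.80 × 10^-3 = 1.02 × 10^-2 M
Ka = [H+][A-]/[HA] = (3.80 × 10^-3)² / 1.02 × 10^-2 = 1.4 × 10^-3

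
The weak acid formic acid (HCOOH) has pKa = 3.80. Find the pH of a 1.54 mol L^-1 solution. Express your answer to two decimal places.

pH = 1.81

HCOOH ⇌ HCOO- + H+
Ka = 10^(−3.80) = 1.58 × 10^-4
Let x = [H+] at equilibrium. Ka = x²/(1.54 − x).
Assume x ≪ 1.54: x ≈ √(1.58 × 10^-4 × 1.54) = 1.56 × 10^-2 M
pH = −log[H+] = −log(1.56 × 10^-2) = 1.81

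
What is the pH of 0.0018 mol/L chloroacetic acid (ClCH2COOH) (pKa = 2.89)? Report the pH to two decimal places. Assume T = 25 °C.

ClCH2COOH ⇌ ClCH2COO- + H+
Ka = 10^(−2.89) = 1.29 × 10^-3
Ka = [H+]²/(0.0018 − [H+]) = 1.29 × 10^-3
The 5% rule fails; solving [H+]² + Ka·[H+] − Ka·C₀ = 0 exactly:
[H+] = (−Ka + √(Ka² + 4·Ka·C₀))/2 = 1.01 × 10^-3 M
pH = −log[H+] = −log(1.01 × 10^-3) = 3.00

pH = 3.00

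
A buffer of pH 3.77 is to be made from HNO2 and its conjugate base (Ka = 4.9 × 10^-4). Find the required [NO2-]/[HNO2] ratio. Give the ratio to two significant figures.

ratio = 2.9

pKa = -log(4.9 × 10^-4) = 3.310
pH = pKa + log(r) ⇒ log(r) = 3.77 − 3.310 = +0.460
r = [NO2-]/[HNO2] = 10^(+0.460) = 2.88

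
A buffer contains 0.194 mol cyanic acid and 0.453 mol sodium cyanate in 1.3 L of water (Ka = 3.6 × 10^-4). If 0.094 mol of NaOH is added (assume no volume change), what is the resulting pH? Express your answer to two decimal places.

After neutralization: n(HOCN) = 0.1 mol, n(OCN-) = 0.547 mol.
pKa = −log(3.6 × 10^-4) = 3.444
Henderson–Hasselbalch with mole ratio 0.547/0.1: pH = 3.444 + (+0.738)

pH = 4.18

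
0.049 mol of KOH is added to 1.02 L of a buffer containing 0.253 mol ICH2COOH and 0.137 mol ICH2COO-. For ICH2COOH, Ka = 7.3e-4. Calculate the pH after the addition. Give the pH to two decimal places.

pH = 3.10

OH- converts ICH2COOH to ICH2COO-: ICH2COOH → 0.204 mol, ICH2COO- → 0.186 mol.
pKa = −log(7.3 × 10^-4) = 3.137
pH = pKa + log(n_ICH2COO-/n_ICH2COOH) = 3.137 + log(0.186/0.204) = 3.137 + (-0.040)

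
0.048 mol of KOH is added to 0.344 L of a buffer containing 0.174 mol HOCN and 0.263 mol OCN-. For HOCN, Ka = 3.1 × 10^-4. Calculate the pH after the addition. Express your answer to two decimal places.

OH- converts HOCN to OCN-: HOCN → 0.126 mol, OCN- → 0.311 mol.
pKa = −log(3.1 × 10^-4) = 3.509
Henderson–Hasselbalch with mole ratio 0.311/0.126: pH = 3.509 + (+0.392)

pH = 3.90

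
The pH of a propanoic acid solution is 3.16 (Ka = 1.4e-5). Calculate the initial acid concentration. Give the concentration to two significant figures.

[H+] = 10^(-3.16) = 6.92 × 10^-4 M = x
Ka = x²/(C₀ − x) ⇒ C₀ = x + x²/Ka
C₀ = 6.92 × 10^-4 + (6.92 × 10^-4)²/(1.4 × 10^-5) = 3.49 × 10^-2 M

C₀ = 3.5 × 10^-2 M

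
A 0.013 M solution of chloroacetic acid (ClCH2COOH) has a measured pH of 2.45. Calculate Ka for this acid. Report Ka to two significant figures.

[H+] = 10^(-2.45) = 3.55 × 10^-3 M
At equilibrium [HA] = 0.013 − 3.55 × 10^-3 = 9.45 × 10^-3 M
Ka = [H+][A-]/[HA] = (3.55 × 10^-3)² / 9.45 × 10^-3 = 1.3 × 10^-3

Ka = 1.3 × 10^-3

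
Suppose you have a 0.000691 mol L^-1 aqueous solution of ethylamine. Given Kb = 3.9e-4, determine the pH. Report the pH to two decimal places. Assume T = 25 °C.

C2H5NH2 + H2O ⇌ C2H5NH3+ + OH-
Kb = [OH-]²/(0.000691 − [OH-]) = 3.9 × 10^-4
The 5% rule fails; solving [OH-]² + Kb·[OH-] − Kb·C₀ = 0 exactly:
[OH-] = [−0.00039 + √(0.00039² + 1.08e-06)]/2 = 3.60 × 10^-4 M
pOH = 3.44, so pH = 14.00 − pOH = 10.56

pH = 10.56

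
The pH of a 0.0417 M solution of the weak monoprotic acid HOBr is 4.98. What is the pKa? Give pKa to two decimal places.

pKa = 8.58

[H+] = 10^(-4.98) = 1.05 × 10^-5 M
At equilibrium [HA] = 0.0417 − 1.05 × 10^-5 = 4.17 × 10^-2 M
Ka = [H+][A-]/[HA] = (1.05 × 10^-5)² / 4.17 × 10^-2 = 2.64 × 10^-9
pKa = -log(2.64 × 10^-9) = 8.58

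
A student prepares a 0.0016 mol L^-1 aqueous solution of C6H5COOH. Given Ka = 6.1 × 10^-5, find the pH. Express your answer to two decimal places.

C6H5COOH ⇌ C6H5COO- + H+
Let x = [H+] at equilibrium. Ka = x²/(0.0016 − x).
Here C₀/Ka ≈ 26.2, so the small-x approximation fails. Use the quadratic:
x = (−Ka + √(Ka² + 4·Ka·C₀))/2 = 2.83 × 10^-4 M
pH = −log[H+] = −log(2.83 × 10^-4) = 3.55

pH = 3.55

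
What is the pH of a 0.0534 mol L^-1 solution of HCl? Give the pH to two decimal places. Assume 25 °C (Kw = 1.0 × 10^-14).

HCl is a strong acid and dissociates completely, so [H+] = 0.0534 M.
pH = -log(0.0534) = 1.27

pH = 1.27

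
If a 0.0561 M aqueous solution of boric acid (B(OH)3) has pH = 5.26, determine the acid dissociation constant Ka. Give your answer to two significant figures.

Ka = 5.4 × 10^-10

[H+] = 10^(-5.26) = 5.50 × 10^-6 M
At equilibrium [HA] = 0.0561 − 5.50 × 10^-6 = 5.61 × 10^-2 M
Ka = [H+][A-]/[HA] = (5.50 × 10^-6)² / 5.61 × 10^-2 = 5.4 × 10^-10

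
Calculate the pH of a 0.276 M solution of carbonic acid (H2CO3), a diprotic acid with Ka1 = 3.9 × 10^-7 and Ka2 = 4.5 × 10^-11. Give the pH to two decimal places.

Ka1 ≫ Ka2, so treat the first dissociation as the only significant source of H+.
Ka1 = x²/(0.276 − x) = 3.9 × 10^-7
x ≈ √(3.9 × 10^-7 × 0.276) = 3.28 × 10^-4 M
pH = −log(3.28 × 10^-4) = 3.48

pH = 3.48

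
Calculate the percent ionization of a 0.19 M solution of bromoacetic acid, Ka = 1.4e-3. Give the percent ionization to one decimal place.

BrCH2COOH ⇌ BrCH2COO- + H+; let x = [H+] at equilibrium.
Ka = x²/(C₀ − x); solving the quadratic gives x = 1.56 × 10^-2 M.
Fraction ionized = 1.56 × 10^-2 / 0.19 = 0.0821 → 8.2%

8.2%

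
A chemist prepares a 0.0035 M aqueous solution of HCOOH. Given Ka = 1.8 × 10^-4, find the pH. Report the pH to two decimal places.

pH = 3.15

HCOOH ⇌ HCOO- + H+
From the ICE table, Ka = [H+]²/(0.0035 − [H+]) = 1.8 × 10^-4.
The 5% rule fails; solving [H+]² + Ka·[H+] − Ka·C₀ = 0 exactly:
[H+] = [−0.00018 + √(0.00018² + 2.52e-06)]/2 = 7.09 × 10^-4 M
pH = −log[H+] = −log(7.09 × 10^-4) = 3.15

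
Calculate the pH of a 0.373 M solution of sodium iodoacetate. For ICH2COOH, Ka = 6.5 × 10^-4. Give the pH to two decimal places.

ICH2COO- is the conjugate base of the weak acid ICH2COOH.
Kb = Kw/Ka = 1.0×10^-14 / 6.5 × 10^-4 = 1.54 × 10^-11
Kb = x²/(0.373 − x) = 1.54 × 10^-11
Since Kb ≪ C₀, x ≈ √(Kb·C₀) = 2.40 × 10^-6 M.
(x/C₀ = 0.00064% < 5%, so the approximation holds.)
pOH = −log(2.40 × 10^-6) = 5.62; pH = 14.00 − 5.62 = 8.38

pH = 8.38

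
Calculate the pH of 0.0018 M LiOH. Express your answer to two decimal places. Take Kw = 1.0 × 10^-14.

LiOH is a strong base; [OH-] = 0.0018 M.
pOH = -log(0.0018) = 2.74
pH = 14.00 - 2.74 = 11.26

pH = 11.26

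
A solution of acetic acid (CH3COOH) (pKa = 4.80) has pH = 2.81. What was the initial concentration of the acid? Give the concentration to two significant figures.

[H+] = 10^(-2.81) = 1.55 × 10^-3 M = x
Ka = 10^(−4.80) = 1.58 × 10^-5
Ka = x²/(C₀ − x) ⇒ C₀ = x + x²/Ka
C₀ = 1.55 × 10^-3 + (1.55 × 10^-3)²/(1.58 × 10^-5) = 1.54 × 10^-1 M

C₀ = 1.5 × 10^-1 M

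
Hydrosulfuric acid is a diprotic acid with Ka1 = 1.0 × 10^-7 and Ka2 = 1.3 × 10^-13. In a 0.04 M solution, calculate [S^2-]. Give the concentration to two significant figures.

1.3 × 10^-13 M

First ionization gives [H+] ≈ [HS-] = 6.32 × 10^-5 M.
Second step: Ka2 = [H+][S^2-]/[HS-] ≈ [S^2-] (since [H+] ≈ [HS-]).
So [S^2-] ≈ Ka2.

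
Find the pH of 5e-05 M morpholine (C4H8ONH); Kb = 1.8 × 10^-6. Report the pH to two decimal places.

pH = 8.94

C4H8ONH + H2O ⇌ C4H8ONH2+ + OH-
From the ICE table, Kb = [OH-]²/(5e-05 − [OH-]) = 1.8 × 10^-6.
Here C₀/Kb ≈ 27.8, so the small-[OH-] approximation fails. Use the quadratic:
[OH-] = (−Kb + √(Kb² + 4·Kb·C₀))/2 = 8.63 × 10^-6 M
pOH = −log(8.63 × 10^-6) = 5.06; pH = 14.00 − 5.06 = 8.94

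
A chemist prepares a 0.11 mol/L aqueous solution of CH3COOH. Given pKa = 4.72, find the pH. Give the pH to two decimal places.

CH3COOH ⇌ CH3COO- + H+
Ka = 10^(−4.72) = 1.91 × 10^-5
From the ICE table, Ka = [H+]²/(0.11 − [H+]) = 1.91 × 10^-5.
Neglecting [H+] in the denominator: [H+] = √(1.91 × 10^-5 × 0.11) = 1.45 × 10^-3 M
pH = −log(1.45 × 10^-3) = 2.84

pH = 2.84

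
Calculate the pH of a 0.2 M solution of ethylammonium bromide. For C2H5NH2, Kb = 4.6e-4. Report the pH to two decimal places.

pH = 5.68

C2H5NH3+ is the conjugate acid of the weak base C2H5NH2.
Ka = Kw/Kb = 1.0×10^-14 / 4.6 × 10^-4 = 2.17 × 10^-11
Ka = x²/(0.2 − x) = 2.17 × 10^-11
Assume x ≪ 0.2: x ≈ √(2.17 × 10^-11 × 0.2) = 2.08 × 10^-6 M
pH = −log[H+] = −log(2.08 × 10^-6) = 5.68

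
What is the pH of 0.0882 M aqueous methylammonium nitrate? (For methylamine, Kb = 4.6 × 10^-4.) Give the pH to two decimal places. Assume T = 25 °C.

pH = 5.86

CH3NH3+ is the conjugate acid of the weak base CH3NH2.
Ka = Kw/Kb = 1.0×10^-14 / 4.6 × 10^-4 = 2.17 × 10^-11
Ka = [H+]²/(0.0882 − [H+]) = 2.17 × 10^-11
Since Ka ≪ C₀, [H+] ≈ √(Ka·C₀) = 1.38 × 10^-6 M.
([H+]/C₀ = 0.0016% < 5%, so the approximation holds.)
pH = −log(1.38 × 10^-6) = 5.86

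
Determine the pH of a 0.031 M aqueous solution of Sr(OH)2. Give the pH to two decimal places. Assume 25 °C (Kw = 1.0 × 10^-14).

pH = 12.79

Sr(OH)2 is a strong base (each formula unit releases 2 OH-); [OH-] = 0.062 M.
pOH = -log(0.062) = 1.21
pH = 14.00 - 1.21 = 12.79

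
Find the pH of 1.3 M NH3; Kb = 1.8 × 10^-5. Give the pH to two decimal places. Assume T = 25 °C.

pH = 11.68

NH3 + H2O ⇌ NH4+ + OH-
Kb = [OH-]²/(1.3 − [OH-]) = 1.8 × 10^-5
Assume [OH-] ≪ 1.3: [OH-] ≈ √(1.8 × 10^-5 × 1.3) = 4.84 × 10^-3 M
Check: 0.37% ionized — well under 5%, approximation valid.
pOH = −log(4.84 × 10^-3) = 2.32; pH = 14.00 − 2.32 = 11.68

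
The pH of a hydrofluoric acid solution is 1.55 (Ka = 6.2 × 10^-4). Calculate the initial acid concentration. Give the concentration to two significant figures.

C₀ = 1.3 M

[H+] = 10^(-1.55) = 2.82 × 10^-2 M = x
Ka = x²/(C₀ − x) ⇒ C₀ = x + x²/Ka
C₀ = 2.82 × 10^-2 + (2.82 × 10^-2)²/(6.2 × 10^-4) = 1.31 M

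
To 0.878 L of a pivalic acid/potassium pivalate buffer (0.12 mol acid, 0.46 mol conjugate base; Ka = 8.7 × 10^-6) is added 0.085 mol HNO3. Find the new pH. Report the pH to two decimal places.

Added H+ converts (CH3)3CCOO- to (CH3)3CCOOH: (CH3)3CCOOH → 0.205 mol, (CH3)3CCOO- → 0.375 mol.
pKa = −log(8.7 × 10^-6) = 5.060
pH = pKa + log(n_(CH3)3CCOO-/n_(CH3)3CCOOH) = 5.060 + log(0.375/0.205) = 5.060 + (+0.262)

pH = 5.32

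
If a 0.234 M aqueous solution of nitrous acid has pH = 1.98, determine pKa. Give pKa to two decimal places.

[H+] = 10^(-1.98) = 1.05 × 10^-2 M
At equilibrium [HA] = 0.234 − 1.05 × 10^-2 = 2.24 × 10^-1 M
Ka = [H+][A-]/[HA] = (1.05 × 10^-2)² / 2.24 × 10^-1 = 4.92 × 10^-4
pKa = -log(4.92 × 10^-4) = 3.31

pKa = 3.31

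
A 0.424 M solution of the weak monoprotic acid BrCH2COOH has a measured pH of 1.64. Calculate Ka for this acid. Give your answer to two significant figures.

Ka = 1.3 × 10^-3

[H+] = 10^(-1.64) = 2.29 × 10^-2 M
At equilibrium [HA] = 0.424 − 2.29 × 10^-2 = 4.01 × 10^-1 M
Ka = [H+][A-]/[HA] = (2.29 × 10^-2)² / 4.01 × 10^-1 = 1.3 × 10^-3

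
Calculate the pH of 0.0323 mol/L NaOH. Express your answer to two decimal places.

NaOH is a strong base; [OH-] = 0.0323 M.
pOH = -log(0.0323) = 1.49
pH = 14.00 - 1.49 = 12.51

pH = 12.51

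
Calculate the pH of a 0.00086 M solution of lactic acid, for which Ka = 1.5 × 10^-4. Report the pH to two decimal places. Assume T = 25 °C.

CH3CH(OH)COOH ⇌ CH3CH(OH)COO- + H+
From the ICE table, Ka = x²/(0.00086 − x) = 1.5 × 10^-4.
Here C₀/Ka ≈ 5.73, so the small-x approximation fails. Use the quadratic:
x = [−0.00015 + √(0.00015² + 5.16e-07)]/2 = 2.92 × 10^-4 M
pH = −log[H+] = −log(2.92 × 10^-4) = 3.53

pH = 3.53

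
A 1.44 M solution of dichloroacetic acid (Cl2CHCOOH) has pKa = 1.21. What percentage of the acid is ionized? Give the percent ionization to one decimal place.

Cl2CHCOOH ⇌ Cl2CHCOO- + H+; let x = [H+] at equilibrium.
Ka = 10^(−1.21) = 6.17 × 10^-2
Ka = x²/(C₀ − x); solving the quadratic gives x = 2.69 × 10^-1 M.
% ionization = x/C₀ × 100% = 2.69 × 10^-1/1.44 × 100% = 18.7%

18.7%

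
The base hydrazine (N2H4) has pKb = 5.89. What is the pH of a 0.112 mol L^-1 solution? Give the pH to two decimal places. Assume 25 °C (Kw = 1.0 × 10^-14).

N2H4 + H2O ⇌ N2H5+ + OH-
Kb = 10^(−5.89) = 1.29 × 10^-6
From the ICE table, Kb = x²/(0.112 − x) = 1.29 × 10^-6.
Neglecting x in the denominator: x = √(1.29 × 10^-6 × 0.112) = 3.80 × 10^-4 M
(x/C₀ = 0.34% < 5%, so the approximation holds.)
pOH = −log(3.80 × 10^-4) = 3.42; pH = 14.00 − 3.42 = 10.58

pH = 10.58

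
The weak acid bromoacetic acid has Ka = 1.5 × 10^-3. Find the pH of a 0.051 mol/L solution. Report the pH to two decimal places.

pH = 2.10

BrCH2COOH ⇌ BrCH2COO- + H+
Ka = [H+]²/(0.051 − [H+]) = 1.5 × 10^-3
Here C₀/Ka ≈ 34, so the small-[H+] approximation fails. Use the quadratic:
[H+] = [−0.0015 + √(0.0015² + 0.000306)]/2 = 8.03 × 10^-3 M
pH = −log[H+] = −log(8.03 × 10^-3) = 2.10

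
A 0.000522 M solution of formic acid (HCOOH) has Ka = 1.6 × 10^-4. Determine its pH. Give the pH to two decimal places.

HCOOH ⇌ HCOO- + H+
Let x = [H+] at equilibrium. Ka = x²/(0.000522 − x).
Here C₀/Ka ≈ 3.26, so the small-x approximation fails. Use the quadratic:
x = (−Ka + √(Ka² + 4·Ka·C₀))/2 = 2.20 × 10^-4 M
pH = −log[H+] = −log(2.20 × 10^-4) = 3.66

pH = 3.66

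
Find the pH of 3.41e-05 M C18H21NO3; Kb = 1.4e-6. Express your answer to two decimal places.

C18H21NO3 + H2O ⇌ C18H22NO3+ + OH-
Let x = [OH-] at equilibrium. Kb = x²/(3.41e-05 − x).
Here C₀/Kb ≈ 24.4, so the small-x approximation fails. Use the quadratic:
x = [−1.4e-06 + √(1.4e-06² + 1.91e-10)]/2 = 6.24 × 10^-6 M
pOH = −log(6.24 × 10^-6) = 5.20; pH = 14.00 − 5.20 = 8.80

pH = 8.80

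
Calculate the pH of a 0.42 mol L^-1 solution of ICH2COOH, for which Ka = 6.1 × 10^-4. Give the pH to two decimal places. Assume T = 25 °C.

ICH2COOH ⇌ ICH2COO- + H+
Ka = [H+]²/(0.42 − [H+]) = 6.1 × 10^-4
Neglecting [H+] in the denominator: [H+] = √(6.1 × 10^-4 × 0.42) = 1.60 × 10^-2 M
pH = −log(1.60 × 10^-2) = 1.80

pH = 1.80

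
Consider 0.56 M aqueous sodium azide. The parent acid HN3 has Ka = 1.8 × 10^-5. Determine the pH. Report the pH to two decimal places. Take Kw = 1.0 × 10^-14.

pH = 9.25

N3- is the conjugate base of the weak acid HN3.
Kb = Kw/Ka = 1.0×10^-14 / 1.8 × 10^-5 = 5.56 × 10^-10
From the ICE table, Kb = x²/(0.56 − x) = 5.56 × 10^-10.
Neglecting x in the denominator: x = √(5.56 × 10^-10 × 0.56) = 1.76 × 10^-5 M
Check: 0.0032% ionized — well under 5%, approximation valid.
pOH = −log(1.76 × 10^-5) = 4.75; pH = 14.00 − 4.75 = 9.25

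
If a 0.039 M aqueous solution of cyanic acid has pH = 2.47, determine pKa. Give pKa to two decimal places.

[H+] = 10^(-2.47) = 3.39 × 10^-3 M
At equilibrium [HA] = 0.039 − 3.39 × 10^-3 = 3.56 × 10^-2 M
Ka = [H+][A-]/[HA] = (3.39 × 10^-3)² / 3.56 × 10^-2 = 3.23 × 10^-4
pKa = -log(3.23 × 10^-4) = 3.49

pKa = 3.49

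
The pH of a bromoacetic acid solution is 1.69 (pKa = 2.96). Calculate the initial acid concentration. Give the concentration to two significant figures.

[H+] = 10^(-1.69) = 2.04 × 10^-2 M = x
Ka = 10^(−2.96) = 1.10 × 10^-3
Ka = x²/(C₀ − x) ⇒ C₀ = x + x²/Ka
C₀ = 2.04 × 10^-2 + (2.04 × 10^-2)²/(1.10 × 10^-3) = 3.99 × 10^-1 M

C₀ = 4.0 × 10^-1 M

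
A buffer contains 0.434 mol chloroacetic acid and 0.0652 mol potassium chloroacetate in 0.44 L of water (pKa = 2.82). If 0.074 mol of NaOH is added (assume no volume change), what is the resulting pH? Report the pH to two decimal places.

After neutralization: n(ClCH2COOH) = 0.36 mol, n(ClCH2COO-) = 0.139 mol.
Henderson–Hasselbalch with mole ratio 0.139/0.36: pH = 2.82 + (-0.413)

pH = 2.41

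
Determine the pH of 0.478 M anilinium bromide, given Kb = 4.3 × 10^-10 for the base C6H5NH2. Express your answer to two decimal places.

pH = 2.48

C6H5NH3+ is the conjugate acid of the weak base C6H5NH2.
Ka = Kw/Kb = 1.0×10^-14 / 4.3 × 10^-10 = 2.33 × 10^-5
Let x = [H+] at equilibrium. Ka = x²/(0.478 − x).
Since Ka ≪ C₀, x ≈ √(Ka·C₀) = 3.34 × 10^-3 M.
pH = −log[H+] = −log(3.34 × 10^-3) = 2.48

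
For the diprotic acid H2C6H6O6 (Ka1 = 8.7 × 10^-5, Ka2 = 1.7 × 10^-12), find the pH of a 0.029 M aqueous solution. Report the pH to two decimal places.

pH = 2.81

Ka1 ≫ Ka2, so treat the first dissociation as the only significant source of H+.
Ka1 = x²/(0.029 − x) = 8.7 × 10^-5
Solving the quadratic: x = (−Ka1 + √(Ka1² + 4·Ka1·C₀))/2 = 1.55 × 10^-3 M
pH = −log(1.55 × 10^-3) = 2.81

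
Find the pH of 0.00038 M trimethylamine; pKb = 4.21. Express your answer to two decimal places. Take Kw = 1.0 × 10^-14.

(CH3)3N + H2O ⇌ (CH3)3NH+ + OH-
Kb = 10^(−4.21) = 6.17 × 10^-5
Kb = [OH-]²/(0.00038 − [OH-]) = 6.17 × 10^-5
[OH-] is not negligible relative to C₀; solve [OH-]² + 6.17e-05·[OH-] − 2.34e-08 = 0.
[OH-] = (−Kb + √(Kb² + 4·Kb·C₀))/2 = 1.25 × 10^-4 M
pOH = −log(1.25 × 10^-4) = 3.90; pH = 14.00 − 3.90 = 10.10

pH = 10.10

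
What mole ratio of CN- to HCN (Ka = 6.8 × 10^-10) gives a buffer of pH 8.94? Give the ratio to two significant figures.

ratio = 0.59

pKa = -log(6.8 × 10^-10) = 9.167
pH = pKa + log(r) ⇒ log(r) = 8.94 − 9.167 = -0.227
r = [CN-]/[HCN] = 10^(-0.227) = 0.593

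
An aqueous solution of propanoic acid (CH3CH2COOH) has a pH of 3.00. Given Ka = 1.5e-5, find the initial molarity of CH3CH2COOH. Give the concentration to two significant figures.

C₀ = 6.8 × 10^-2 M

[H+] = 10^(-3.00) = 1.00 × 10^-3 M = x
Ka = x²/(C₀ − x) ⇒ C₀ = x + x²/Ka
C₀ = 1.00 × 10^-3 + (1.00 × 10^-3)²/(1.5 × 10^-5) = 6.77 × 10^-2 M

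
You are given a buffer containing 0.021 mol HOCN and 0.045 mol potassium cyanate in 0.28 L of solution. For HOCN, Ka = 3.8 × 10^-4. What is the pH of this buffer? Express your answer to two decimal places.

pKa = −log(3.8 × 10^-4) = 3.420
Using pH = pKa + log([base]/[acid]) with [base]/[acid] = 0.045/0.021:
pH = 3.420 + (+0.331) = 3.75

pH = 3.75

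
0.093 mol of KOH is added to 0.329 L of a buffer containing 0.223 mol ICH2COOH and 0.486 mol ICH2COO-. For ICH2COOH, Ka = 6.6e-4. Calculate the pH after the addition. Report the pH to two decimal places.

OH- converts ICH2COOH to ICH2COO-: ICH2COOH → 0.13 mol, ICH2COO- → 0.579 mol.
pKa = −log(6.6 × 10^-4) = 3.180
pH = pKa + log([A⁻]/[HA]) = 3.180 + log(0.579/0.13) = 3.180 +0.649

pH = 3.83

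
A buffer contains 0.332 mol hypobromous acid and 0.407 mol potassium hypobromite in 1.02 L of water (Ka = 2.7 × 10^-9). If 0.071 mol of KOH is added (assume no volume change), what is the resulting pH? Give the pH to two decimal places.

OH- converts HOBr to OBr-: HOBr → 0.261 mol, OBr- → 0.478 mol.
pKa = −log(2.7 × 10^-9) = 8.569
pH = pKa + log(n_OBr-/n_HOBr) = 8.569 + log(0.478/0.261) = 8.569 + (+0.263)

pH = 8.83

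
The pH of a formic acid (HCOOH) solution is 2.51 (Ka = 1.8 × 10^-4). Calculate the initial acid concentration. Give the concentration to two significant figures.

C₀ = 5.6 × 10^-2 M

[H+] = 10^(-2.51) = 3.09 × 10^-3 M = x
Ka = x²/(C₀ − x) ⇒ C₀ = x + x²/Ka
C₀ = 3.09 × 10^-3 + (3.09 × 10^-3)²/(1.8 × 10^-4) = 5.61 × 10^-2 M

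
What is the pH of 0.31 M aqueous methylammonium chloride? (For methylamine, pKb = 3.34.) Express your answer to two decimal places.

CH3NH3+ is the conjugate acid of the weak base CH3NH2.
Kb = 10^(−3.34) = 4.57 × 10^-4
Ka = Kw/Kb = 1.0×10^-14 / 4.57 × 10^-4 = 2.19 × 10^-11
From the ICE table, Ka = [H+]²/(0.31 − [H+]) = 2.19 × 10^-11.
Since Ka ≪ C₀, [H+] ≈ √(Ka·C₀) = 2.61 × 10^-6 M.
Check: 0.00084% ionized — well under 5%, approximation valid.
pH = −log(2.61 × 10^-6) = 5.58

pH = 5.58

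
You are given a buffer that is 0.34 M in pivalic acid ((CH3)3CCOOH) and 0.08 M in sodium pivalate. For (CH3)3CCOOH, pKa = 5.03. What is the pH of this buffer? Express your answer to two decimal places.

pH = 4.40

Henderson–Hasselbalch: pH = pKa + log([(CH3)3CCOO-]/[(CH3)3CCOOH]) = 5.03 + log(0.08/0.34)
pH = 5.03 + (-0.628) = 4.40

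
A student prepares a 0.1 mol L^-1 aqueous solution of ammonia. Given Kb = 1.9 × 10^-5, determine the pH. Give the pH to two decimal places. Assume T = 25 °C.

pH = 11.14

NH3 + H2O ⇌ NH4+ + OH-
From the ICE table, Kb = [OH-]²/(0.1 − [OH-]) = 1.9 × 10^-5.
Neglecting [OH-] in the denominator: [OH-] = √(1.9 × 10^-5 × 0.1) = 1.38 × 10^-3 M
([OH-]/C₀ = 1.4% < 5%, so the approximation holds.)
pOH = 2.86, so pH = 14.00 − pOH = 11.14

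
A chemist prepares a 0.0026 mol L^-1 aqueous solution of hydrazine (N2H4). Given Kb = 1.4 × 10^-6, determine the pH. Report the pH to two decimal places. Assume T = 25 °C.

N2H4 + H2O ⇌ N2H5+ + OH-
From the ICE table, Kb = [OH-]²/(0.0026 − [OH-]) = 1.4 × 10^-6.
Since Kb ≪ C₀, [OH-] ≈ √(Kb·C₀) = 6.03 × 10^-5 M.
Check: 2.3% ionized — well under 5%, approximation valid.
pOH = 4.22, so pH = 14.00 − pOH = 9.78

pH = 9.78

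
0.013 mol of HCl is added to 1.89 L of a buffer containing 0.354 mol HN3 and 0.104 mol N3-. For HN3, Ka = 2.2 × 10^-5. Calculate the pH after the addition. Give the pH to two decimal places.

pH = 4.05

Added H+ converts N3- to HN3: HN3 → 0.367 mol, N3- → 0.091 mol.
pKa = −log(2.2 × 10^-5) = 4.658
Henderson–Hasselbalch with mole ratio 0.091/0.367: pH = 4.658 + (-0.606)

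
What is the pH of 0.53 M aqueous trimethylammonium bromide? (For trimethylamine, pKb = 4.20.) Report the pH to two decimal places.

(CH3)3NH+ is the conjugate acid of the weak base (CH3)3N.
Kb = 10^(−4.20) = 6.31 × 10^-5
Ka = Kw/Kb = 1.0×10^-14 / 6.31 × 10^-5 = 1.58 × 10^-10
From the ICE table, Ka = [H+]²/(0.53 − [H+]) = 1.58 × 10^-10.
Since Ka ≪ C₀, [H+] ≈ √(Ka·C₀) = 9.15 × 10^-6 M.
pH = −log(9.15 × 10^-6) = 5.04

pH = 5.04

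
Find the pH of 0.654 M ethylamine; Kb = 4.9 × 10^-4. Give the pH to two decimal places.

C2H5NH2 + H2O ⇌ C2H5NH3+ + OH-
Kb = [OH-]²/(0.654 − [OH-]) = 4.9 × 10^-4
Neglecting [OH-] in the denominator: [OH-] = √(4.9 × 10^-4 × 0.654) = 1.79 × 10^-2 M
pOH = 1.75, so pH = 14.00 − pOH = 12.25

pH = 12.25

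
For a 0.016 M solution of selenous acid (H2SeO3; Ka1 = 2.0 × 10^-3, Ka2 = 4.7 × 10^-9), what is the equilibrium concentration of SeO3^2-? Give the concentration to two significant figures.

4.7 × 10^-9 M

First ionization gives [H+] ≈ [HSeO3-] = 4.74 × 10^-3 M.
Second step: Ka2 = [H+][SeO3^2-]/[HSeO3-] ≈ [SeO3^2-] (since [H+] ≈ [HSeO3-]).
So [SeO3^2-] ≈ Ka2.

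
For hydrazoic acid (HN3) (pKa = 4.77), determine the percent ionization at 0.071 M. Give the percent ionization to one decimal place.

HN3 ⇌ N3- + H+; let x = [H+] at equilibrium.
Ka = 10^(−4.77) = 1.70 × 10^-5
x ≈ √(Ka·C₀) = √(1.70 × 10^-5 × 0.071) = 1.10 × 10^-3 M
% ionization = x/C₀ × 100% = 1.10 × 10^-3/0.071 × 100% = 1.5%

1.5%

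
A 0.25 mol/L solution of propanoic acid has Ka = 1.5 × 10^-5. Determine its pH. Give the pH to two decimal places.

CH3CH2COOH ⇌ CH3CH2COO- + H+
Let x = [H+] at equilibrium. Ka = x²/(0.25 − x).
Assume x ≪ 0.25: x ≈ √(1.5 × 10^-5 × 0.25) = 1.94 × 10^-3 M
pH = −log(1.94 × 10^-3) = 2.71

pH = 2.71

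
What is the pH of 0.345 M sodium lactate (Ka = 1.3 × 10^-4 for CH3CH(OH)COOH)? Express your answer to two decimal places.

CH3CH(OH)COO- is the conjugate base of the weak acid CH3CH(OH)COOH.
Kb = Kw/Ka = 1.0×10^-14 / 1.3 × 10^-4 = 7.69 × 10^-11
Kb = [OH-]²/(0.345 − [OH-]) = 7.69 × 10^-11
Since Kb ≪ C₀, [OH-] ≈ √(Kb·C₀) = 5.15 × 10^-6 M.
([OH-]/C₀ = 0.0015% < 5%, so the approximation holds.)
pOH = 5.29, so pH = 14.00 − pOH = 8.71

pH = 8.71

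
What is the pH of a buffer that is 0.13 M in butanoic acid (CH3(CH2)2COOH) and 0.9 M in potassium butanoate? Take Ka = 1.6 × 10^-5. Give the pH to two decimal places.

pKa = −log(1.6 × 10^-5) = 4.796
pH = pKa + log([A⁻]/[HA]) = 4.796 + log(0.9/0.13)
pH = 4.796 + (+0.840) = 5.64

pH = 5.64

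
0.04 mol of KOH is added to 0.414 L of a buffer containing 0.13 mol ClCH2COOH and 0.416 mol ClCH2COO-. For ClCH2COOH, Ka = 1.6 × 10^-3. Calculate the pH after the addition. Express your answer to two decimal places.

After neutralization: n(ClCH2COOH) = 0.09 mol, n(ClCH2COO-) = 0.456 mol.
pKa = −log(1.6 × 10^-3) = 2.796
pH = pKa + log([A⁻]/[HA]) = 2.796 + log(0.456/0.09) = 2.796 +0.705

pH = 3.50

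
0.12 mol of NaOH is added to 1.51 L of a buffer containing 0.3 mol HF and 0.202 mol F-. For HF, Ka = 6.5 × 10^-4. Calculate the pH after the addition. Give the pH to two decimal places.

pH = 3.44

After neutralization: n(HF) = 0.18 mol, n(F-) = 0.322 mol.
pKa = −log(6.5 × 10^-4) = 3.187
Henderson–Hasselbalch with mole ratio 0.322/0.18: pH = 3.187 + (+0.253)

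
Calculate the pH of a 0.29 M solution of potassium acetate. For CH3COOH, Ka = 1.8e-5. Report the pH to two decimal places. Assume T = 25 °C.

CH3COO- is the conjugate base of the weak acid CH3COOH.
Kb = Kw/Ka = 1.0×10^-14 / 1.8 × 10^-5 = 5.56 × 10^-10
Kb = x²/(0.29 − x) = 5.56 × 10^-10
Since Kb ≪ C₀, x ≈ √(Kb·C₀) = 1.27 × 10^-5 M.
(x/C₀ = 0.0044% < 5%, so the approximation holds.)
pOH = −log(1.27 × 10^-5) = 4.90; pH = 14.00 − 4.90 = 9.10

pH = 9.10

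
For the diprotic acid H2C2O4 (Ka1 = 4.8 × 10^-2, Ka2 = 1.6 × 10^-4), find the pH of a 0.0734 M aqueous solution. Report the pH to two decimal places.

Ka1 ≫ Ka2, so treat the first dissociation as the only significant source of H+.
Ka1 = x²/(0.0734 − x) = 4.8 × 10^-2
Solving the quadratic: x = (−Ka1 + √(Ka1² + 4·Ka1·C₀))/2 = 4.00 × 10^-2 M
pH = −log(4.00 × 10^-2) = 1.40

pH = 1.40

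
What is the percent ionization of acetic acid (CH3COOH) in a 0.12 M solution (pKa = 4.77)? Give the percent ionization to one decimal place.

1.2%

CH3COOH ⇌ CH3COO- + H+; let x = [H+] at equilibrium.
Ka = 10^(−4.77) = 1.70 × 10^-5
x ≈ √(Ka·C₀) = √(1.70 × 10^-5 × 0.12) = 1.43 × 10^-3 M
% ionization = x/C₀ × 100% = 1.43 × 10^-3/0.12 × 100% = 1.2%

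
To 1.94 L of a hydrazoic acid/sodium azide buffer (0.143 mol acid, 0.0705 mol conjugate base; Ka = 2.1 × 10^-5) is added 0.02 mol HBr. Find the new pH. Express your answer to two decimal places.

After neutralization: n(HN3) = 0.163 mol, n(N3-) = 0.0505 mol.
pKa = −log(2.1 × 10^-5) = 4.678
Henderson–Hasselbalch with mole ratio 0.0505/0.163: pH = 4.678 + (-0.509)

pH = 4.17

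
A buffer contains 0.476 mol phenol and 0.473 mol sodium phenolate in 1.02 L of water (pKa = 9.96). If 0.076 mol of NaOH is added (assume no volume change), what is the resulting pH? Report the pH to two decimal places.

pH = 10.10

OH- converts C6H5OH to C6H5O-: C6H5OH → 0.4 mol, C6H5O- → 0.549 mol.
Henderson–Hasselbalch with mole ratio 0.549/0.4: pH = 9.96 + (+0.138)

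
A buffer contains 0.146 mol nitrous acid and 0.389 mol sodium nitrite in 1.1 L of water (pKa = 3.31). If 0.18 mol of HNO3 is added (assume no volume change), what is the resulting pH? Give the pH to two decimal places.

pH = 3.12

Added H+ converts NO2- to HNO2: HNO2 → 0.326 mol, NO2- → 0.209 mol.
pH = pKa + log([A⁻]/[HA]) = 3.31 + log(0.209/0.326) = 3.31 -0.193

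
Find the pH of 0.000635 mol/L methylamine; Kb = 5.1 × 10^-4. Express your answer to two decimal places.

CH3NH2 + H2O ⇌ CH3NH3+ + OH-
Kb = [OH-]²/(0.000635 − [OH-]) = 5.1 × 10^-4
[OH-] is not negligible relative to C₀; solve [OH-]² + 0.00051·[OH-] − 3.24e-07 = 0.
[OH-] = (−Kb + √(Kb² + 4·Kb·C₀))/2 = 3.69 × 10^-4 M
pOH = −log(3.69 × 10^-4) = 3.43; pH = 14.00 − 3.43 = 10.57

pH = 10.57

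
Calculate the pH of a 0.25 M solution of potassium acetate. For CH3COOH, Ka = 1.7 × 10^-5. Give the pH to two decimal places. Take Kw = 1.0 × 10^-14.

CH3COO- is the conjugate base of the weak acid CH3COOH.
Kb = Kw/Ka = 1.0×10^-14 / 1.7 × 10^-5 = 5.88 × 10^-10
From the ICE table, Kb = [OH-]²/(0.25 − [OH-]) = 5.88 × 10^-10.
Neglecting [OH-] in the denominator: [OH-] = √(5.88 × 10^-10 × 0.25) = 1.21 × 10^-5 M
([OH-]/C₀ = 0.0048% < 5%, so the approximation holds.)
pOH = 4.92, so pH = 14.00 − pOH = 9.08

pH = 9.08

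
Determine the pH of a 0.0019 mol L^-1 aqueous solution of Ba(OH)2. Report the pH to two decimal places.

Ba(OH)2 is a strong base (each formula unit releases 2 OH-); [OH-] = 0.0038 M.
pOH = -log(0.0038) = 2.42
pH = 14.00 - 2.42 = 11.58

pH = 11.58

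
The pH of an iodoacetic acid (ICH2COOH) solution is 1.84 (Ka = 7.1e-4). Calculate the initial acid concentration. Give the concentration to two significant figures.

[H+] = 10^(-1.84) = 1.45 × 10^-2 M = x
Ka = x²/(C₀ − x) ⇒ C₀ = x + x²/Ka
C₀ = 1.45 × 10^-2 + (1.45 × 10^-2)²/(7.1 × 10^-4) = 3.11 × 10^-1 M

C₀ = 3.1 × 10^-1 M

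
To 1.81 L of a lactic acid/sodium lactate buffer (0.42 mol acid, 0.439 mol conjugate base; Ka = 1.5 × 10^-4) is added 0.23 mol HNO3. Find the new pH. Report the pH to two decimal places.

After neutralization: n(CH3CH(OH)COOH) = 0.65 mol, n(CH3CH(OH)COO-) = 0.209 mol.
pKa = −log(1.5 × 10^-4) = 3.824
pH = pKa + log([A⁻]/[HA]) = 3.824 + log(0.209/0.65) = 3.824 -0.493

pH = 3.33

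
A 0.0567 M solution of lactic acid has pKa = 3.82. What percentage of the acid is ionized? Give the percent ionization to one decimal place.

CH3CH(OH)COOH ⇌ CH3CH(OH)COO- + H+; let x = [H+] at equilibrium.
Ka = 10^(−3.82) = 1.51 × 10^-4
Solve x² + 0.000151x − 8.56e-06 = 0 → x = 2.85 × 10^-3 M
Fraction ionized = 2.85 × 10^-3 / 0.0567 = 0.0503 → 5.0%

5.0%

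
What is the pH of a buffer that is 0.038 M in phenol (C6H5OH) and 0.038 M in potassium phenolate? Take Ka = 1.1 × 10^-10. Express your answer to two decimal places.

pH = 9.96

pKa = −log(1.1 × 10^-10) = 9.959
Using pH = pKa + log([base]/[acid]) with [base]/[acid] = 0.038/0.038:
pH = 9.959 + (+0.000) = 9.96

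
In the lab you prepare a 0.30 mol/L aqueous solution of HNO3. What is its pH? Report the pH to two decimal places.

HNO3 is a strong acid and dissociates completely, so [H+] = 0.30 M.
pH = -log(0.3) = 0.52

pH = 0.52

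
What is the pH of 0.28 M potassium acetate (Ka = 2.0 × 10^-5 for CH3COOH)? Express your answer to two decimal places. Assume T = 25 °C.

pH = 9.07

CH3COO- is the conjugate base of the weak acid CH3COOH.
Kb = Kw/Ka = 1.0×10^-14 / 2.0 × 10^-5 = 5.00 × 10^-10
Kb = x²/(0.28 − x) = 5.00 × 10^-10
Neglecting x in the denominator: x = √(5.00 × 10^-10 × 0.28) = 1.18 × 10^-5 M
Check: 0.0042% ionized — well under 5%, approximation valid.
pOH = −log(1.18 × 10^-5) = 4.93; pH = 14.00 − 4.93 = 9.07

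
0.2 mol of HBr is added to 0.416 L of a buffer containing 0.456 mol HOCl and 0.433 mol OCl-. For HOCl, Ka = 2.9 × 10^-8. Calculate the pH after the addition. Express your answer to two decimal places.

pH = 7.09

Added H+ converts OCl- to HOCl: HOCl → 0.656 mol, OCl- → 0.233 mol.
pKa = −log(2.9 × 10^-8) = 7.538
pH = pKa + log([A⁻]/[HA]) = 7.538 + log(0.233/0.656) = 7.538 -0.450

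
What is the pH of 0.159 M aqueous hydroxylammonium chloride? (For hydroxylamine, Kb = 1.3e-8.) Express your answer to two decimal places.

pH = 3.46

NH3OH+ is the conjugate acid of the weak base NH2OH.
Ka = Kw/Kb = 1.0×10^-14 / 1.3 × 10^-8 = 7.69 × 10^-7
From the ICE table, Ka = [H+]²/(0.159 − [H+]) = 7.69 × 10^-7.
Since Ka ≪ C₀, [H+] ≈ √(Ka·C₀) = 3.50 × 10^-4 M.
pH = −log[H+] = −log(3.50 × 10^-4) = 3.46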